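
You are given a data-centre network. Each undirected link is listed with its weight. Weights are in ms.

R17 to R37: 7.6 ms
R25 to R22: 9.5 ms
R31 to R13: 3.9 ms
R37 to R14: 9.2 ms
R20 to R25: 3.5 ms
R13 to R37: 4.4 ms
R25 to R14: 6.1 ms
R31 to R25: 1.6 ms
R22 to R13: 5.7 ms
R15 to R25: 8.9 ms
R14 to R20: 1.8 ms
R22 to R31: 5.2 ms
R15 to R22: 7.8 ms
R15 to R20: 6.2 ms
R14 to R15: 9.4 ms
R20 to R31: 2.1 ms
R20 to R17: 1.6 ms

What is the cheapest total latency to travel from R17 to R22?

Shortest distances from R17:
R17: 0
R20: 1.6  (via R17)
R14: 3.4  (via R20)
R31: 3.7  (via R20)
R25: 5.1  (via R20)
R37: 7.6  (via R17)
R13: 7.6  (via R31)
R15: 7.8  (via R20)
R22: 8.9  (via R31)
Shortest route: R17 → R20 → R31 → R22 = 8.9 ms.

8.9 ms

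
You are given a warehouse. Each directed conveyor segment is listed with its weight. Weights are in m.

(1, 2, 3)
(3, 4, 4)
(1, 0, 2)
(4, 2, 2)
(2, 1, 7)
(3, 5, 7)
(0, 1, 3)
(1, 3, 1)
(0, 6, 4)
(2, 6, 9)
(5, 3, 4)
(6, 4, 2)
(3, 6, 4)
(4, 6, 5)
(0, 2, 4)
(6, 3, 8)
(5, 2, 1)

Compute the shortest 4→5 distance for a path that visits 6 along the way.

Best 4 to 6: 4 → 6 costing 5
Shortest 6→5: 6 → 3 → 5 = 15
Total via 6: 5 + 15 = 20 m.

20 m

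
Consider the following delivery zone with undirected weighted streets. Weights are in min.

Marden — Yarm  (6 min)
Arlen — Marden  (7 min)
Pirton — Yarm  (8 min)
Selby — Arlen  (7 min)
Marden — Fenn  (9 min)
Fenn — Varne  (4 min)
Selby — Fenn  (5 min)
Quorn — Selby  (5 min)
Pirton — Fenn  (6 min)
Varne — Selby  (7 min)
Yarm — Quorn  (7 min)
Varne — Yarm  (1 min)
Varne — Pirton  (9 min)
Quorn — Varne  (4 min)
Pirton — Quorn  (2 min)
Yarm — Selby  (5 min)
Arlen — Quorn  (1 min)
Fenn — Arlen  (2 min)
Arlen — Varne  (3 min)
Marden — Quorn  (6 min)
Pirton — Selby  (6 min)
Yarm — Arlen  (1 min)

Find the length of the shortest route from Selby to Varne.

Compare a few routes:
Selby - Quorn - Arlen - Yarm - Varne: 5+1+1+1 = 8
Selby - Varne: 7 = 7
Selby - Yarm - Varne: 5+1 = 6
Selby - Arlen - Yarm - Varne: 7+1+1 = 9
The minimum is 6 min via Selby - Yarm - Varne.

6 min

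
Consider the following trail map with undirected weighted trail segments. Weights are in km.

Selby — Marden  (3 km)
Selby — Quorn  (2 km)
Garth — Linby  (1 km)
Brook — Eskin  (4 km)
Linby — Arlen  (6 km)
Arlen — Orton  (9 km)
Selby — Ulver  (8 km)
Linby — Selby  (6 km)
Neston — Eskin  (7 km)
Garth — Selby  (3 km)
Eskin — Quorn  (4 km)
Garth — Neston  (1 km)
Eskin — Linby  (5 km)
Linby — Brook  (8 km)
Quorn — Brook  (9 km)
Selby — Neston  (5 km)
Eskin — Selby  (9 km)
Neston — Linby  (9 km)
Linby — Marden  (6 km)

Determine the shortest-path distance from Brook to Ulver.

Enumerating some paths:
Brook–Quorn–Selby–Ulver: 9+2+8 = 19
Brook–Eskin–Quorn–Selby–Ulver: 4+4+2+8 = 18
The minimum is 18 km via Brook–Eskin–Quorn–Selby–Ulver.

18 km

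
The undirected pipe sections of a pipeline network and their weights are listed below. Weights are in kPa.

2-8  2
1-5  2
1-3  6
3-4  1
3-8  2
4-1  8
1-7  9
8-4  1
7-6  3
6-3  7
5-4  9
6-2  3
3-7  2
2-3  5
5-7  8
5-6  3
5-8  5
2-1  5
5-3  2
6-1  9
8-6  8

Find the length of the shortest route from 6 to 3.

5 kPa

Enumerating some paths:
6 - 2 - 8 - 3: 3+2+2 = 7
6 - 5 - 3: 3+2 = 5
Cheapest is 6 - 5 - 3 at 5 kPa.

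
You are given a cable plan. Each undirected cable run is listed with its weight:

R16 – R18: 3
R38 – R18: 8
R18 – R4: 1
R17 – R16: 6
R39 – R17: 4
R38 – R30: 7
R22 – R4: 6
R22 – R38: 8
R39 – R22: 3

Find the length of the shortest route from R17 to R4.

10

Compare a few routes:
R17 - R16 - R18 - R4: 6+3+1 = 10
R17 - R39 - R22 - R4: 4+3+6 = 13
R17 - R39 - R22 - R38 - R18 - R4: 4+3+8+8+1 = 24
The minimum is 10 via R17 - R16 - R18 - R4.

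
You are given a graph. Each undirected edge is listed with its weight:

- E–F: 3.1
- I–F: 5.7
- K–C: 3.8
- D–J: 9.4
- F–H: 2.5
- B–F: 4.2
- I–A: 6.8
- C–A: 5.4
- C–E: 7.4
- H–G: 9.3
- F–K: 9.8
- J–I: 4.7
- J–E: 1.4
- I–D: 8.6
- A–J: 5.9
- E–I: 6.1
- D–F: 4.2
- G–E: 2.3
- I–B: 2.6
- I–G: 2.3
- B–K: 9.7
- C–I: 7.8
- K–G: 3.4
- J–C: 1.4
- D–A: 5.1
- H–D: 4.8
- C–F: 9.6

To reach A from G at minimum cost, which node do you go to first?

Candidate routes:
G–I–A: 2.3+6.8 = 9.1
G–E–J–A: 2.3+1.4+5.9 = 9.6
The minimum is 9.1 via G–I–A.
So from G the first move is to I.

I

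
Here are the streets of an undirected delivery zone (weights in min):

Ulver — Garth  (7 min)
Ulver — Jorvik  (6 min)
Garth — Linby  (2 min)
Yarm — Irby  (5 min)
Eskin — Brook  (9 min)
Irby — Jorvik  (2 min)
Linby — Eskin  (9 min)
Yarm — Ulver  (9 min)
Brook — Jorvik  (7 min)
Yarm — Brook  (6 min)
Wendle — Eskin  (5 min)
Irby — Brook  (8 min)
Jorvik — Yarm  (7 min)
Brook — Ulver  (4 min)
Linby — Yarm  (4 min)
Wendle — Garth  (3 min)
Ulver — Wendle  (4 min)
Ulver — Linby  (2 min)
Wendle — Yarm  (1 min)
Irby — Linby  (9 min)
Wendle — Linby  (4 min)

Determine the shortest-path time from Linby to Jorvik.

8 min

Shortest distances from Linby:
Linby: 0
Garth: 2  (via Linby)
Ulver: 2  (via Linby)
Wendle: 4  (via Linby)
Yarm: 4  (via Linby)
Brook: 6  (via Ulver)
Jorvik: 8  (via Ulver)
Shortest route: Linby → Ulver → Jorvik = 8 min.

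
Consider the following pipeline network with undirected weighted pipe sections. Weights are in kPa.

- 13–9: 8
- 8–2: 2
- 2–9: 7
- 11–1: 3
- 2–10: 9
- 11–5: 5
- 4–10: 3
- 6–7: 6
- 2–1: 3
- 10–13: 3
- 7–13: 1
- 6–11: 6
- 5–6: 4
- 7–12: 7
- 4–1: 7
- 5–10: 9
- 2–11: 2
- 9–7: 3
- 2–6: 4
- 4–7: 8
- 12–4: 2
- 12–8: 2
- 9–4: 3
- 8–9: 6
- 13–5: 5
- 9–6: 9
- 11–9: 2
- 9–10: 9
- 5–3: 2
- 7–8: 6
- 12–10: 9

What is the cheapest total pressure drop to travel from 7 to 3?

Candidate routes:
7–13–5–3: 1+5+2 = 8
7–9–11–5–3: 3+2+5+2 = 12
The minimum is 8 kPa via 7–13–5–3.

8 kPa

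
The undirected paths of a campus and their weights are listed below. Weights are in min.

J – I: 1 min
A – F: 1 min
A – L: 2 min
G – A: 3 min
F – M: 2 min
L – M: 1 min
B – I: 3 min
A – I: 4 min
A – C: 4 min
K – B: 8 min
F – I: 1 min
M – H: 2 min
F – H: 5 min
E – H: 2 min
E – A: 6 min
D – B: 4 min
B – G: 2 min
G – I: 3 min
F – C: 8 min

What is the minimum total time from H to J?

Settle nodes by increasing distance from H:
H: 0
E: 2  (via H)
M: 2  (via H)
L: 3  (via M)
F: 4  (via M)
A: 5  (via L)
I: 5  (via F)
J: 6  (via I)
Shortest route: H–M–F–I–J = 6 min.

6 min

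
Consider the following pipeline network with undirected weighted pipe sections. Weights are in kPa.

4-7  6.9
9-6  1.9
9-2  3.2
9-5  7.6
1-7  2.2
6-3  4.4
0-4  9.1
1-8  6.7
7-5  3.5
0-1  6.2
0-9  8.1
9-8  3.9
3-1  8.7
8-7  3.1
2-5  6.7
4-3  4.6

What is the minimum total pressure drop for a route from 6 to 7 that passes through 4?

15.9 kPa

Shortest 6→4: 6 → 3 → 4 = 9
Shortest 4→7: 4 → 7 = 6.9
Total via 4: 9 + 6.9 = 15.9 kPa.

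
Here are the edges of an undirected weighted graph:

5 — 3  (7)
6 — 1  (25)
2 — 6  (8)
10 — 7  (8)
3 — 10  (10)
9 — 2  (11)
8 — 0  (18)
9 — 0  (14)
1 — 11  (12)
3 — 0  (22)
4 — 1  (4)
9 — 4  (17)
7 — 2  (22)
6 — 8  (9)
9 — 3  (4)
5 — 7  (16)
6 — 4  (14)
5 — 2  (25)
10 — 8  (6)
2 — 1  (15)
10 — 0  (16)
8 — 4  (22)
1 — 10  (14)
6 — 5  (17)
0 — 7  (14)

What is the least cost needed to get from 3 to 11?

36

Running Dijkstra from 3:
3: 0
9: 4  (via 3)
5: 7  (via 3)
10: 10  (via 3)
2: 15  (via 9)
8: 16  (via 10)
0: 18  (via 9)
7: 18  (via 10)
4: 21  (via 9)
6: 23  (via 2)
1: 24  (via 10)
11: 36  (via 1)
Shortest route: 3–10–1–11 = 36.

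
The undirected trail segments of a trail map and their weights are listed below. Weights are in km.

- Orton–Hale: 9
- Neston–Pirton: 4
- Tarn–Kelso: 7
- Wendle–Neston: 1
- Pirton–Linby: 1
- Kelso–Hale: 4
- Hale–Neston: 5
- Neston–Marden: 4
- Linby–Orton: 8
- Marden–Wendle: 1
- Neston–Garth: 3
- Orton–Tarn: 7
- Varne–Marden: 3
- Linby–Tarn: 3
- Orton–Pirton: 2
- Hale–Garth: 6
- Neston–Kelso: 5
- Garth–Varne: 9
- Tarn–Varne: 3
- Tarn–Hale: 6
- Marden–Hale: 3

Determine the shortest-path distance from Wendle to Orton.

Candidate routes:
Wendle → Marden → Hale → Orton: 1+3+9 = 13
Wendle → Neston → Pirton → Orton: 1+4+2 = 7
Wendle → Marden → Neston → Pirton → Orton: 1+4+4+2 = 11
The minimum is 7 km via Wendle → Neston → Pirton → Orton.

7 km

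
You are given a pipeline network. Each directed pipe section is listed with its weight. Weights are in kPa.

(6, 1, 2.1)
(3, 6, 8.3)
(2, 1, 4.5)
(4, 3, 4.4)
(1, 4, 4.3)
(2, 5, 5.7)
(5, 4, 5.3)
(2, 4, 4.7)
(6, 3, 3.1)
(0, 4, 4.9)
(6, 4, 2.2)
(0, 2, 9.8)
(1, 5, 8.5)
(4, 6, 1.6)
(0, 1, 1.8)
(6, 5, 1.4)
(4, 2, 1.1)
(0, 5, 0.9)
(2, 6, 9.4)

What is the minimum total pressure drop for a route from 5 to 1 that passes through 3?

20.1 kPa

Best 5 to 3: 5–4–3 costing 9.7
Shortest 3→1: 3–6–1 = 10.4
Total via 3: 9.7 + 10.4 = 20.1 kPa.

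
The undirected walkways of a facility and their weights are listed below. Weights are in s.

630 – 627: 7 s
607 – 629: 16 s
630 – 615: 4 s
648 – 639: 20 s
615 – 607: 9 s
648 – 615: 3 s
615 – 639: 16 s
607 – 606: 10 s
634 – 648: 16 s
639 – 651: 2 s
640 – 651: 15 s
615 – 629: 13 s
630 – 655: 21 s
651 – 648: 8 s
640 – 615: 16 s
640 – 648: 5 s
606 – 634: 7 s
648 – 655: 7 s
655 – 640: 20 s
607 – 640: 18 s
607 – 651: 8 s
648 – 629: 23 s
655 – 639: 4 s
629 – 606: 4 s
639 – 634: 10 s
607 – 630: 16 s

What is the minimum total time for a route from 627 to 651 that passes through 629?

46 s

Shortest 627→629: 627 → 630 → 615 → 629 = 24
Shortest 629→651: 629 → 606 → 607 → 651 = 22
Total via 629: 24 + 22 = 46 s.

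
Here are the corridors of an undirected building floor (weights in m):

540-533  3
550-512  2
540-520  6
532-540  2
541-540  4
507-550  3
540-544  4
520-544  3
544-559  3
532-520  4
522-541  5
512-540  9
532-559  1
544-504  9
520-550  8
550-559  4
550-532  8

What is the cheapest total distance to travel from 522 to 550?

Settle nodes by increasing distance from 522:
522: 0
541: 5  (via 522)
540: 9  (via 541)
532: 11  (via 540)
533: 12  (via 540)
559: 12  (via 532)
544: 13  (via 540)
520: 15  (via 540)
550: 16  (via 559)
Shortest route: 522 → 541 → 540 → 532 → 559 → 550 = 16 m.

16 m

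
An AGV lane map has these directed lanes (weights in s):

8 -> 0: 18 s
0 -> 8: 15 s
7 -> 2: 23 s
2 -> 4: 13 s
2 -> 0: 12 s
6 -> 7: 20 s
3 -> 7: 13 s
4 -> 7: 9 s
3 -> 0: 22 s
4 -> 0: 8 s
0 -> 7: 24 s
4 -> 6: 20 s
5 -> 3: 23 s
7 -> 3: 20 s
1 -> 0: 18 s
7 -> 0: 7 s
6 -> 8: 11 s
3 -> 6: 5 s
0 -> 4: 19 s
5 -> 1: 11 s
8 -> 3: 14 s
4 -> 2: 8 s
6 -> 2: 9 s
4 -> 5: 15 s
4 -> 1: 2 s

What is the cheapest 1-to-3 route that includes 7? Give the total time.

Shortest 1→7: 1–0–7 = 42
Shortest 7→3: 7–3 = 20
Total via 7: 42 + 20 = 62 s.

62 s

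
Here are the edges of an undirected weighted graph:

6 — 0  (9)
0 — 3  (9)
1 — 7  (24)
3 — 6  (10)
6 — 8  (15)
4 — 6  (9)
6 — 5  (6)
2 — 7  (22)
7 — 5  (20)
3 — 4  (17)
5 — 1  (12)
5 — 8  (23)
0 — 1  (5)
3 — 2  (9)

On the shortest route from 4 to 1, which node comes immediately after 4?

Enumerating some paths:
4–6–5–1: 9+6+12 = 27
4–3–0–1: 17+9+5 = 31
4–6–3–0–1: 9+10+9+5 = 33
4–6–0–1: 9+9+5 = 23
The minimum is 23 via 4–6–0–1.
So from 4 the first move is to 6.

6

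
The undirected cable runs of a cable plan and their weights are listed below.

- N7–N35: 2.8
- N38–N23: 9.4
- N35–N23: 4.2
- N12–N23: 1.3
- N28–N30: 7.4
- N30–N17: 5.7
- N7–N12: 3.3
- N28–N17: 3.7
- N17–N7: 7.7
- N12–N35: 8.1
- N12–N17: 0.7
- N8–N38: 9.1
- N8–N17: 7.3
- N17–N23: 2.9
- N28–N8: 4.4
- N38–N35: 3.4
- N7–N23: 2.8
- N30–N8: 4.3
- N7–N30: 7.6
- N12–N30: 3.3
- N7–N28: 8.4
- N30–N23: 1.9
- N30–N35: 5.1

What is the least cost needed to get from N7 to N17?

4

Shortest distances from N7:
N7: 0
N23: 2.8  (via N7)
N35: 2.8  (via N7)
N12: 3.3  (via N7)
N17: 4  (via N12)
Shortest route: N7–N12–N17 = 4.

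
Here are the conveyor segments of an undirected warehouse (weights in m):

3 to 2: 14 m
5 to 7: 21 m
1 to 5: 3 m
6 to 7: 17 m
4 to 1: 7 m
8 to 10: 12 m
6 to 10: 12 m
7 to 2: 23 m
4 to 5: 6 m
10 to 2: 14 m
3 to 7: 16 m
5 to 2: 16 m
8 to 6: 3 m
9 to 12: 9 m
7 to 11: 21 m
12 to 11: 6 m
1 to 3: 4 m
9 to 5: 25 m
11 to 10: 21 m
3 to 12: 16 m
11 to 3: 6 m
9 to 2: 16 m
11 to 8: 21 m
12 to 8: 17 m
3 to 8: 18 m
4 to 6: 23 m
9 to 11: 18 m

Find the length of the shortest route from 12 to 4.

Compare a few routes:
12 → 3 → 1 → 4: 16+4+7 = 27
12 → 11 → 3 → 1 → 5 → 4: 6+6+4+3+6 = 25
12 → 11 → 3 → 1 → 4: 6+6+4+7 = 23
The minimum is 23 m via 12 → 11 → 3 → 1 → 4.

23 m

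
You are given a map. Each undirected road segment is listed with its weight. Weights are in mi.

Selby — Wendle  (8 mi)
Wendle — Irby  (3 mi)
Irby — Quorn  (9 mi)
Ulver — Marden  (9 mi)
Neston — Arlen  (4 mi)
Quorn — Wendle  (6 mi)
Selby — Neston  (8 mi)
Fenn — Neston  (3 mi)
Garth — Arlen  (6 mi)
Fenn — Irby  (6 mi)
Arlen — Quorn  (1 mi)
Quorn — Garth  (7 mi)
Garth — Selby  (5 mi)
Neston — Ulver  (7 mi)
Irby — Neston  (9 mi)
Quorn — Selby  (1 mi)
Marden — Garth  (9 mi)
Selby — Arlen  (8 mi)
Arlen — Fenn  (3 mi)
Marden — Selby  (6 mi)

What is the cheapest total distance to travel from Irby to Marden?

Shortest distances from Irby:
Irby: 0
Wendle: 3  (via Irby)
Fenn: 6  (via Irby)
Arlen: 9  (via Fenn)
Neston: 9  (via Irby)
Quorn: 9  (via Irby)
Selby: 10  (via Quorn)
Garth: 15  (via Arlen)
Marden: 16  (via Selby)
Shortest route: Irby–Quorn–Selby–Marden = 16 mi.

16 mi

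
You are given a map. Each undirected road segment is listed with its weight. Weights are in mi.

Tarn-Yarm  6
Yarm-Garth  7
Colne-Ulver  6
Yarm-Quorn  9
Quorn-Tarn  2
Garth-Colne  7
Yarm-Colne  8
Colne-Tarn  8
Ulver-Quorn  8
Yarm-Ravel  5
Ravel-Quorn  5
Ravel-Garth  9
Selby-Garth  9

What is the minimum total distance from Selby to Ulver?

Candidate routes:
Selby–Garth–Ravel–Quorn–Ulver: 9+9+5+8 = 31
Selby–Garth–Yarm–Colne–Ulver: 9+7+8+6 = 30
Selby–Garth–Colne–Ulver: 9+7+6 = 22
The minimum is 22 mi via Selby–Garth–Colne–Ulver.

22 mi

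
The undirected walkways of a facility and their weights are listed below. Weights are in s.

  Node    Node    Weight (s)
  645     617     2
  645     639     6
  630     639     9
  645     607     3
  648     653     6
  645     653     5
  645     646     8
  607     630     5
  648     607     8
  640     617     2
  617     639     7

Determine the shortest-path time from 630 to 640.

Settle nodes by increasing distance from 630:
630: 0
607: 5  (via 630)
645: 8  (via 607)
639: 9  (via 630)
617: 10  (via 645)
640: 12  (via 617)
Shortest route: 630 → 607 → 645 → 617 → 640 = 12 s.

12 s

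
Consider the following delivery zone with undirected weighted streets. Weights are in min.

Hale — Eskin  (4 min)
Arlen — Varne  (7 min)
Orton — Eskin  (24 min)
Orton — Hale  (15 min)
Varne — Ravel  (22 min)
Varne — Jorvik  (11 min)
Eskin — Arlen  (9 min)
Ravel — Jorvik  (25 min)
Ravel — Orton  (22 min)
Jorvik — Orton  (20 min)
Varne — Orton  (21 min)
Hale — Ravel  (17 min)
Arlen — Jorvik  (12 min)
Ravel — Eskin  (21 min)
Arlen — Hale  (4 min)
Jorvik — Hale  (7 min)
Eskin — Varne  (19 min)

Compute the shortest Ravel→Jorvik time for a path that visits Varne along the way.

33 min

Best Ravel to Varne: Ravel → Varne costing 22
Shortest Varne→Jorvik: Varne → Jorvik = 11
Total via Varne: 22 + 11 = 33 min.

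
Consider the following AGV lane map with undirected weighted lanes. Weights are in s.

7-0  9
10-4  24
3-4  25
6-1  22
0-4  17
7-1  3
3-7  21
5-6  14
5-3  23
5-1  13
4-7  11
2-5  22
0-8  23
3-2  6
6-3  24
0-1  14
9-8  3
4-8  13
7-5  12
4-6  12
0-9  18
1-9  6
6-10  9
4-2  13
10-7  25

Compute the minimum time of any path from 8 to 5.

22 s

Settle nodes by increasing distance from 8:
8: 0
9: 3  (via 8)
1: 9  (via 9)
7: 12  (via 1)
4: 13  (via 8)
0: 21  (via 9)
5: 22  (via 1)
Shortest route: 8–9–1–5 = 22 s.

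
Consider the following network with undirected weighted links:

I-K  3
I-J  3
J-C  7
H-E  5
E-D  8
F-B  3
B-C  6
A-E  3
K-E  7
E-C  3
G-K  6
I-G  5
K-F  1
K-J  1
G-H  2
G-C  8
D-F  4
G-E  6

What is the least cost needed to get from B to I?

7

Candidate routes:
B - F - K - I: 3+1+3 = 7
B - C - J - I: 6+7+3 = 16
B - F - K - J - I: 3+1+1+3 = 8
B - F - K - G - I: 3+1+6+5 = 15
The minimum is 7 via B - F - K - I.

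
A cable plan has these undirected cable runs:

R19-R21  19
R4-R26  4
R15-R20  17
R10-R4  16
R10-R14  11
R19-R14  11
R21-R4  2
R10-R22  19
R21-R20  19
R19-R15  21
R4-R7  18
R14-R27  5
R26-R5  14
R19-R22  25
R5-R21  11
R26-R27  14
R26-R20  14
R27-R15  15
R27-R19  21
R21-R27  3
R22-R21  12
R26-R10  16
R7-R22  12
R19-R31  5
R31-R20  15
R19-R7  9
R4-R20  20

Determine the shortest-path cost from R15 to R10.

Settle nodes by increasing distance from R15:
R15: 0
R27: 15  (via R15)
R20: 17  (via R15)
R21: 18  (via R27)
R14: 20  (via R27)
R4: 20  (via R21)
R19: 21  (via R15)
R26: 24  (via R4)
R31: 26  (via R19)
R5: 29  (via R21)
R22: 30  (via R21)
R7: 30  (via R19)
R10: 31  (via R14)
Shortest route: R15 → R27 → R14 → R10 = 31.

31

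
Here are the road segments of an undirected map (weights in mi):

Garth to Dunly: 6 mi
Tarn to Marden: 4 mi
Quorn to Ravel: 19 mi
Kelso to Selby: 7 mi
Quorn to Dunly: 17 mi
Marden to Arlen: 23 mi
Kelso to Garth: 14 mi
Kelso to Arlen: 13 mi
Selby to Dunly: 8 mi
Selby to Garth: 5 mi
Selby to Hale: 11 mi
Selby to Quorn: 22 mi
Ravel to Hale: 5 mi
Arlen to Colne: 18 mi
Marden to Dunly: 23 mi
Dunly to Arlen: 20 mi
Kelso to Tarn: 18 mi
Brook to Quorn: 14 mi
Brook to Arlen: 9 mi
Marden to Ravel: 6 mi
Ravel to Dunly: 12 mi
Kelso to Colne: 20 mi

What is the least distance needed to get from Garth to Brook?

Compare a few routes:
Garth–Dunly–Quorn–Brook: 6+17+14 = 37
Garth–Selby–Kelso–Arlen–Brook: 5+7+13+9 = 34
Garth–Dunly–Arlen–Brook: 6+20+9 = 35
Garth–Kelso–Arlen–Brook: 14+13+9 = 36
The minimum is 34 mi via Garth–Selby–Kelso–Arlen–Brook.

34 mi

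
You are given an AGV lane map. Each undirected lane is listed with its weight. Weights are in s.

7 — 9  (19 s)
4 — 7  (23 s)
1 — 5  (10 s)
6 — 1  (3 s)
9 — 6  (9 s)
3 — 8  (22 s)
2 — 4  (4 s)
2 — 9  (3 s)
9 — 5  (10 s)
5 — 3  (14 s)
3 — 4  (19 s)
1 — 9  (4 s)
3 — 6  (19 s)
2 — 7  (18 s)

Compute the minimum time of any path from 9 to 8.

Enumerating some paths:
9–2–4–3–8: 3+4+19+22 = 48
9–5–3–8: 10+14+22 = 46
The minimum is 46 s via 9–5–3–8.

46 s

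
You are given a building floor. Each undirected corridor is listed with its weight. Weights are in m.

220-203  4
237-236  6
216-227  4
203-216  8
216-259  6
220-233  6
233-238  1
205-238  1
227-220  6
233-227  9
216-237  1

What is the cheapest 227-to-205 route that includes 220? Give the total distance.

Best 227 to 220: 227 → 220 costing 6
Best 220 to 205: 220 → 233 → 238 → 205 costing 8
Total via 220: 6 + 8 = 14 m.

14 m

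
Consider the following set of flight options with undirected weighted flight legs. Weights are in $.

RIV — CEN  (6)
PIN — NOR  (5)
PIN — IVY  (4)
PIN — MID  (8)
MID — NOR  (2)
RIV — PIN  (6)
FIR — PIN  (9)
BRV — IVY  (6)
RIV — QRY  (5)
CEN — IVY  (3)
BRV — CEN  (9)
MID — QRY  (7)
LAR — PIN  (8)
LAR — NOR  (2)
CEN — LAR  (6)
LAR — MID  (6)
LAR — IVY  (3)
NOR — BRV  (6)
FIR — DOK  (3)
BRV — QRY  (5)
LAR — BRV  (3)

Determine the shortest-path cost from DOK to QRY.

Candidate routes:
DOK → FIR → PIN → RIV → QRY: 3+9+6+5 = 23
DOK → FIR → PIN → NOR → MID → QRY: 3+9+5+2+7 = 26
Cheapest is DOK → FIR → PIN → RIV → QRY at $23.

$23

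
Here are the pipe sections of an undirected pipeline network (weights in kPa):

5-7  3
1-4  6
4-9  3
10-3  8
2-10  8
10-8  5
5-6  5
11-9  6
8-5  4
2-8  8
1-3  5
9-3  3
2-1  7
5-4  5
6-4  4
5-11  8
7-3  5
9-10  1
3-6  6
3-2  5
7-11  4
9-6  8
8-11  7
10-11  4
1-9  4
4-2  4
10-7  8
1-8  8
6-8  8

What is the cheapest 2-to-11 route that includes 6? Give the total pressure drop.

20 kPa

Best 2 to 6: 2 → 4 → 6 costing 8
Shortest 6→11: 6 → 5 → 7 → 11 = 12
Total via 6: 8 + 12 = 20 kPa.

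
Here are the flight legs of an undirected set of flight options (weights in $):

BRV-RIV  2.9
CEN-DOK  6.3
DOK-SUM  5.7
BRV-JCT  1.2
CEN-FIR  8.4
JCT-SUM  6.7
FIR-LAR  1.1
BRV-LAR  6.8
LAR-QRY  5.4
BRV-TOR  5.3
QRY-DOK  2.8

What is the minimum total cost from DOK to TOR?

Shortest distances from DOK:
DOK: 0
QRY: 2.8  (via DOK)
SUM: 5.7  (via DOK)
CEN: 6.3  (via DOK)
LAR: 8.2  (via QRY)
FIR: 9.3  (via LAR)
JCT: 12.4  (via SUM)
BRV: 13.6  (via JCT)
RIV: 16.5  (via BRV)
TOR: 18.9  (via BRV)
Shortest route: DOK–SUM–JCT–BRV–TOR = $18.9.

$18.9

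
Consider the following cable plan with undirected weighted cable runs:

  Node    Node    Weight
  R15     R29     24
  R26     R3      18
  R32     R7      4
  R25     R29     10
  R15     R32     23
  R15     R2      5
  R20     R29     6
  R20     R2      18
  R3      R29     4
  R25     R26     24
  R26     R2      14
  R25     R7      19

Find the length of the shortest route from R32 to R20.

39

Compare a few routes:
R32 - R15 - R2 - R20: 23+5+18 = 46
R32 - R7 - R25 - R29 - R20: 4+19+10+6 = 39
The minimum is 39 via R32 - R7 - R25 - R29 - R20.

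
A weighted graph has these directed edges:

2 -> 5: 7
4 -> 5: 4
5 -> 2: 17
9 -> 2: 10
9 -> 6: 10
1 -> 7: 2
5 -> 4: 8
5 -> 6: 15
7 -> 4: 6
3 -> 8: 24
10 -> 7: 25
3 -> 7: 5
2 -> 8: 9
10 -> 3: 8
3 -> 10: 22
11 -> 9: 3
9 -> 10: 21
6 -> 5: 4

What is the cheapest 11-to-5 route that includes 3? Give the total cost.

Shortest 11→3: 11–9–10–3 = 32
Shortest 3→5: 3–7–4–5 = 15
Total via 3: 32 + 15 = 47.

47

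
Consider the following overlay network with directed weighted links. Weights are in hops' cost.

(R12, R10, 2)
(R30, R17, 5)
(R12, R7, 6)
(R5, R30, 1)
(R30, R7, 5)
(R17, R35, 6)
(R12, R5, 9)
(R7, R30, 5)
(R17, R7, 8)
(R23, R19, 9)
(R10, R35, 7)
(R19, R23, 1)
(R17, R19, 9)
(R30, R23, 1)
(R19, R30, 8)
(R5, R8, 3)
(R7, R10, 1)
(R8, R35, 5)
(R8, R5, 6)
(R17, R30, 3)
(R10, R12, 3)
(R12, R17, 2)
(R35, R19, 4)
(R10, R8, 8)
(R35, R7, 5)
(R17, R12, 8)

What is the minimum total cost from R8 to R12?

14 hops' cost

Shortest distances from R8:
R8: 0
R35: 5  (via R8)
R5: 6  (via R8)
R30: 7  (via R5)
R23: 8  (via R30)
R19: 9  (via R35)
R7: 10  (via R35)
R10: 11  (via R7)
R17: 12  (via R30)
R12: 14  (via R10)
Shortest route: R8–R35–R7–R10–R12 = 14 hops' cost.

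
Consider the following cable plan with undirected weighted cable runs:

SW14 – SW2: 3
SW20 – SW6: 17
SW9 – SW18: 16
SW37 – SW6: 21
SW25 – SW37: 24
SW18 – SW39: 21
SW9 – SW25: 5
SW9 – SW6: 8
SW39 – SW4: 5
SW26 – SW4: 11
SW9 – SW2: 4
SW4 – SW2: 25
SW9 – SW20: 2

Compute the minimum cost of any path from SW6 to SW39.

Compare a few routes:
SW6 - SW9 - SW18 - SW39: 8+16+21 = 45
SW6 - SW20 - SW9 - SW2 - SW4 - SW39: 17+2+4+25+5 = 53
SW6 - SW9 - SW2 - SW4 - SW39: 8+4+25+5 = 42
The minimum is 42 via SW6 - SW9 - SW2 - SW4 - SW39.

42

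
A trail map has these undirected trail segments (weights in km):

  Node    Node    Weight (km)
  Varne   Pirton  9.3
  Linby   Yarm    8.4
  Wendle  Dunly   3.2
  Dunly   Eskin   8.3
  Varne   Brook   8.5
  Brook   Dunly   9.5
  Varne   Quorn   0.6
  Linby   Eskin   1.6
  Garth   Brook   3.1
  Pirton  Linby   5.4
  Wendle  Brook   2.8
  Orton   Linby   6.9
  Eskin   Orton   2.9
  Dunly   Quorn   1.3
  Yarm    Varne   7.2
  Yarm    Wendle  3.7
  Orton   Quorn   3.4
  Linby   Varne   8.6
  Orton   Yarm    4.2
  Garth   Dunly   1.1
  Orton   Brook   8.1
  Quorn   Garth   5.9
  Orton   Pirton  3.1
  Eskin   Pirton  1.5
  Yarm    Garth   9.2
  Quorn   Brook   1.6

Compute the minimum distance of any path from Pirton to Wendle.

Compare a few routes:
Pirton → Orton → Yarm → Wendle: 3.1+4.2+3.7 = 11
Pirton → Orton → Quorn → Brook → Wendle: 3.1+3.4+1.6+2.8 = 10.9
The minimum is 10.9 km via Pirton → Orton → Quorn → Brook → Wendle.

10.9 km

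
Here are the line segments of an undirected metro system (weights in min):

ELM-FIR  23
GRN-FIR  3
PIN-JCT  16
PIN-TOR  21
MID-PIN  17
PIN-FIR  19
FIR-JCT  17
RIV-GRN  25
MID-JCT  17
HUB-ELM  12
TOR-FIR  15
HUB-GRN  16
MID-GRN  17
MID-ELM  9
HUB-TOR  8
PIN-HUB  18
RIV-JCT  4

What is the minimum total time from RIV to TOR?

Settle nodes by increasing distance from RIV:
RIV: 0
JCT: 4  (via RIV)
PIN: 20  (via JCT)
MID: 21  (via JCT)
FIR: 21  (via JCT)
GRN: 24  (via FIR)
ELM: 30  (via MID)
TOR: 36  (via FIR)
Shortest route: RIV–JCT–FIR–TOR = 36 min.

36 min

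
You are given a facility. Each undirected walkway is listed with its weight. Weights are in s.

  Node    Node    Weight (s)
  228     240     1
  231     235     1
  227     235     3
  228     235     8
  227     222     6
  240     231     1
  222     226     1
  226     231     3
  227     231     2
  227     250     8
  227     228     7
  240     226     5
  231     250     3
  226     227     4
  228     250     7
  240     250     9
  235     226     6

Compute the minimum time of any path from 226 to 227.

4 s

Compare a few routes:
226 → 231 → 235 → 227: 3+1+3 = 7
226 → 231 → 227: 3+2 = 5
226 → 222 → 227: 1+6 = 7
226 → 227: 4 = 4
The minimum is 4 s via 226 → 227.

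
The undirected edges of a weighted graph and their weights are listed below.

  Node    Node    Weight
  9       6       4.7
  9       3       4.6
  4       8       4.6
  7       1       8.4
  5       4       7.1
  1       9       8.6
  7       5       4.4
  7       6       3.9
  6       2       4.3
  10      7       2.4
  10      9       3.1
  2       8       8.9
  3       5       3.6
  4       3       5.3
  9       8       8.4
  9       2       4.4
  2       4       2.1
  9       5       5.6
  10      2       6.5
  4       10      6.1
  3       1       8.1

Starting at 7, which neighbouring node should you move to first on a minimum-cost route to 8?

Compare a few routes:
7–10–9–8: 2.4+3.1+8.4 = 13.9
7–10–4–8: 2.4+6.1+4.6 = 13.1
The minimum is 13.1 via 7–10–4–8.
So from 7 the first move is to 10.

10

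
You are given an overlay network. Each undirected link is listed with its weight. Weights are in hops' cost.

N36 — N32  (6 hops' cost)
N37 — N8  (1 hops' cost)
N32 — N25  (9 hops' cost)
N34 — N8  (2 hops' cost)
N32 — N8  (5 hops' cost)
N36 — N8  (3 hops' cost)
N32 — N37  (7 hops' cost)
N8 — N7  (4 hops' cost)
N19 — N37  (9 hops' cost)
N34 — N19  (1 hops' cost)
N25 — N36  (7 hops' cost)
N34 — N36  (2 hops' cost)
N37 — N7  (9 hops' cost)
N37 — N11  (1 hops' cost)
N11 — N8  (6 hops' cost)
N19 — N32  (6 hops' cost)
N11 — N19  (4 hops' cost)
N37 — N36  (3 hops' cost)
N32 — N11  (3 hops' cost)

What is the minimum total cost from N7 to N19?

7 hops' cost

Shortest distances from N7:
N7: 0
N8: 4  (via N7)
N37: 5  (via N8)
N11: 6  (via N37)
N34: 6  (via N8)
N19: 7  (via N34)
Shortest route: N7–N8–N34–N19 = 7 hops' cost.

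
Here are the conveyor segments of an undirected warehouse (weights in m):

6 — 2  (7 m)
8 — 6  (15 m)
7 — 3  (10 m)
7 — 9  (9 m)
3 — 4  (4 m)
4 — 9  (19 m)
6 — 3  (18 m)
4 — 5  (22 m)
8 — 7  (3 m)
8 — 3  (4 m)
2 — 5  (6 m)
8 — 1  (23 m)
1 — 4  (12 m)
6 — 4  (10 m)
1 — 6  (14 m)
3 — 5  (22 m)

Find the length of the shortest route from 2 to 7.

25 m

Running Dijkstra from 2:
2: 0
5: 6  (via 2)
6: 7  (via 2)
4: 17  (via 6)
1: 21  (via 6)
3: 21  (via 4)
8: 22  (via 6)
7: 25  (via 8)
Shortest route: 2 → 6 → 8 → 7 = 25 m.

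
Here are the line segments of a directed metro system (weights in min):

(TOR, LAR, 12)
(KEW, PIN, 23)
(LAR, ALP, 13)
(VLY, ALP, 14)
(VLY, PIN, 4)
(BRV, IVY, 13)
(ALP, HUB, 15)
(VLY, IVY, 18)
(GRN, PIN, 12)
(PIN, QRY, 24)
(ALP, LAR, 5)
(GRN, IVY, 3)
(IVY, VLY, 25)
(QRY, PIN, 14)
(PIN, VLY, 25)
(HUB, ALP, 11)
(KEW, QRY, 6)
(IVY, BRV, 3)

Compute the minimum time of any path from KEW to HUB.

74 min

Running Dijkstra from KEW:
KEW: 0
QRY: 6  (via KEW)
PIN: 20  (via QRY)
VLY: 45  (via PIN)
ALP: 59  (via VLY)
IVY: 63  (via VLY)
LAR: 64  (via ALP)
BRV: 66  (via IVY)
HUB: 74  (via ALP)
Shortest route: KEW–QRY–PIN–VLY–ALP–HUB = 74 min.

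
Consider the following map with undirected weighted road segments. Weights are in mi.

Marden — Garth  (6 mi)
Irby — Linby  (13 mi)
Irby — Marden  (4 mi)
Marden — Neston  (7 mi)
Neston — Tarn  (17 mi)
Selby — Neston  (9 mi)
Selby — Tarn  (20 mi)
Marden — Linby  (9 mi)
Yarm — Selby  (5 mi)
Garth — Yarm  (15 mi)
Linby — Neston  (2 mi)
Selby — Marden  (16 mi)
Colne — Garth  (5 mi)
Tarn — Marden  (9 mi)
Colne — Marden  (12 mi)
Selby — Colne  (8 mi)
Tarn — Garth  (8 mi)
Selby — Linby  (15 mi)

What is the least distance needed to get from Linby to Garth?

15 mi

Candidate routes:
Linby → Irby → Marden → Garth: 13+4+6 = 23
Linby → Neston → Marden → Colne → Garth: 2+7+12+5 = 26
Linby → Neston → Selby → Colne → Garth: 2+9+8+5 = 24
Linby → Marden → Garth: 9+6 = 15
Cheapest is Linby → Marden → Garth at 15 mi.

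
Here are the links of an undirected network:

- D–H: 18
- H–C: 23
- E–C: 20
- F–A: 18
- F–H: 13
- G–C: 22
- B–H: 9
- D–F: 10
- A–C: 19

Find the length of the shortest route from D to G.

Compare a few routes:
D - H - C - G: 18+23+22 = 63
D - F - H - C - G: 10+13+23+22 = 68
D - F - A - C - G: 10+18+19+22 = 69
Cheapest is D - H - C - G at 63.

63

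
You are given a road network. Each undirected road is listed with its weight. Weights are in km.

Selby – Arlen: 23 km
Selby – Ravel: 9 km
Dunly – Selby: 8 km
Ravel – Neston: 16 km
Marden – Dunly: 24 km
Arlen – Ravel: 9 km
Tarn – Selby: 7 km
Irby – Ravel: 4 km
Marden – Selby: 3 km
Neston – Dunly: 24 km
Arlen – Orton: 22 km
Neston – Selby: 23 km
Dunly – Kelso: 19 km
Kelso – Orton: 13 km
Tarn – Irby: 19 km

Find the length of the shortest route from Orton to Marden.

Settle nodes by increasing distance from Orton:
Orton: 0
Kelso: 13  (via Orton)
Arlen: 22  (via Orton)
Ravel: 31  (via Arlen)
Dunly: 32  (via Kelso)
Irby: 35  (via Ravel)
Selby: 40  (via Ravel)
Marden: 43  (via Selby)
Shortest route: Orton → Arlen → Ravel → Selby → Marden = 43 km.

43 km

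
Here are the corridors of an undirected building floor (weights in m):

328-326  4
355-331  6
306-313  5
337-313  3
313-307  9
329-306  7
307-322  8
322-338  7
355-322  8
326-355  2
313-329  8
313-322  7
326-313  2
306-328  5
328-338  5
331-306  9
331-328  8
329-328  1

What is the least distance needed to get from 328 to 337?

Running Dijkstra from 328:
328: 0
329: 1  (via 328)
326: 4  (via 328)
338: 5  (via 328)
306: 5  (via 328)
355: 6  (via 326)
313: 6  (via 326)
331: 8  (via 328)
337: 9  (via 313)
Shortest route: 328 → 326 → 313 → 337 = 9 m.

9 m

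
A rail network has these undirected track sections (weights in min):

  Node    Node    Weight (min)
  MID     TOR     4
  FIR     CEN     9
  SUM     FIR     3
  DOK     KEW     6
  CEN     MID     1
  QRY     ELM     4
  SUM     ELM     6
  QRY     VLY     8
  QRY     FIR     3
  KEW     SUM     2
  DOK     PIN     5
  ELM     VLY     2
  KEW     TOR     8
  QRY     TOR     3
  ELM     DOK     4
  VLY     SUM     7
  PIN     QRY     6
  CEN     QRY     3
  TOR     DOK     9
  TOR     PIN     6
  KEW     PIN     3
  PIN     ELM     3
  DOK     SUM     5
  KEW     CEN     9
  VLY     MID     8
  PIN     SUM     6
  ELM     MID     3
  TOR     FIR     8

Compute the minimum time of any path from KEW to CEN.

Settle nodes by increasing distance from KEW:
KEW: 0
SUM: 2  (via KEW)
PIN: 3  (via KEW)
FIR: 5  (via SUM)
DOK: 6  (via KEW)
ELM: 6  (via PIN)
QRY: 8  (via FIR)
VLY: 8  (via ELM)
TOR: 8  (via KEW)
MID: 9  (via ELM)
CEN: 9  (via KEW)
Shortest route: KEW → CEN = 9 min.

9 min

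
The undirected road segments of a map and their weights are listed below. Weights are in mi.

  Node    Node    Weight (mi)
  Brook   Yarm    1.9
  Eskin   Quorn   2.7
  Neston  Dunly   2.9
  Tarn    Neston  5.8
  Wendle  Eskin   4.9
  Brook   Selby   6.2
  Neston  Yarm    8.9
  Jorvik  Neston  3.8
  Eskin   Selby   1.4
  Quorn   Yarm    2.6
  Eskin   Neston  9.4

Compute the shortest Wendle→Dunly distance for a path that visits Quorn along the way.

22 mi

Best Wendle to Quorn: Wendle–Eskin–Quorn costing 7.6
Best Quorn to Dunly: Quorn–Yarm–Neston–Dunly costing 14.4
Total via Quorn: 7.6 + 14.4 = 22 mi.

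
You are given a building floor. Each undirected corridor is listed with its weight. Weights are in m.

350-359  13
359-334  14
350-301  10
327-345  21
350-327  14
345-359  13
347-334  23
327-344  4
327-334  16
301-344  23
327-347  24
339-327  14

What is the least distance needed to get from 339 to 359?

41 m

Candidate routes:
339 → 327 → 334 → 359: 14+16+14 = 44
339 → 327 → 344 → 301 → 350 → 359: 14+4+23+10+13 = 64
339 → 327 → 350 → 359: 14+14+13 = 41
339 → 327 → 345 → 359: 14+21+13 = 48
Cheapest is 339 → 327 → 350 → 359 at 41 m.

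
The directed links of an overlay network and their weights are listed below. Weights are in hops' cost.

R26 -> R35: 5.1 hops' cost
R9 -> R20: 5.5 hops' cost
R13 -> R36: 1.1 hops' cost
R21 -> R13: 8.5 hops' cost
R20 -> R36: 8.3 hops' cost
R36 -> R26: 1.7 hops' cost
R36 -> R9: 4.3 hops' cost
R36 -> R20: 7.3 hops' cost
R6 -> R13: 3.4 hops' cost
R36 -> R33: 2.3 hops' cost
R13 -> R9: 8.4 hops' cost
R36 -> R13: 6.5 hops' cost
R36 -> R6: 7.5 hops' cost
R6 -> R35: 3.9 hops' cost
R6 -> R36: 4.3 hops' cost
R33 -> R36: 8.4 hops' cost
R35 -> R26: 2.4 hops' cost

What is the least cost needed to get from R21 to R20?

Enumerating some paths:
R21 → R13 → R9 → R20: 8.5+8.4+5.5 = 22.4
R21 → R13 → R36 → R9 → R20: 8.5+1.1+4.3+5.5 = 19.4
R21 → R13 → R36 → R20: 8.5+1.1+7.3 = 16.9
Cheapest is R21 → R13 → R36 → R20 at 16.9 hops' cost.

16.9 hops' cost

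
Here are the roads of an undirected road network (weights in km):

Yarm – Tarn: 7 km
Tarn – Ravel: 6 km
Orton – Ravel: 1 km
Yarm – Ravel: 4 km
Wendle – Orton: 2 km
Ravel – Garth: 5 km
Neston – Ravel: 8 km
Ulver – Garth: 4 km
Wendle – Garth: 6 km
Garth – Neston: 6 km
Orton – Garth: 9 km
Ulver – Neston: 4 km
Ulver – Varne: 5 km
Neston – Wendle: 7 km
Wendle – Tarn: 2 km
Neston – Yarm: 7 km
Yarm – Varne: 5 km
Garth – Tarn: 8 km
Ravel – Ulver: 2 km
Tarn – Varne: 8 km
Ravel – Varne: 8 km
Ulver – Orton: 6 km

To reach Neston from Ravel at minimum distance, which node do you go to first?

Candidate routes:
Ravel - Neston: 8 = 8
Ravel - Orton - Wendle - Neston: 1+2+7 = 10
Ravel - Ulver - Neston: 2+4 = 6
Ravel - Yarm - Neston: 4+7 = 11
Cheapest is Ravel - Ulver - Neston at 6 km.
So from Ravel the first move is to Ulver.

Ulver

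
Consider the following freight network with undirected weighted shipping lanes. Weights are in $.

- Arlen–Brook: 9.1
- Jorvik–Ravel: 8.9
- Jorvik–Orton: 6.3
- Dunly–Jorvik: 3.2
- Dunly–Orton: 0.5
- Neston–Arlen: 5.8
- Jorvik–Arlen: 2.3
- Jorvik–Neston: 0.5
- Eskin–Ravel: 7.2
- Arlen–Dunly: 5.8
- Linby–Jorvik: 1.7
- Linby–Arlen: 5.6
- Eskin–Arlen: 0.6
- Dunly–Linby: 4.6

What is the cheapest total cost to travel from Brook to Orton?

$15.1

Running Dijkstra from Brook:
Brook: 0
Arlen: 9.1  (via Brook)
Eskin: 9.7  (via Arlen)
Jorvik: 11.4  (via Arlen)
Neston: 11.9  (via Jorvik)
Linby: 13.1  (via Jorvik)
Dunly: 14.6  (via Jorvik)
Orton: 15.1  (via Dunly)
Shortest route: Brook → Arlen → Jorvik → Dunly → Orton = $15.1.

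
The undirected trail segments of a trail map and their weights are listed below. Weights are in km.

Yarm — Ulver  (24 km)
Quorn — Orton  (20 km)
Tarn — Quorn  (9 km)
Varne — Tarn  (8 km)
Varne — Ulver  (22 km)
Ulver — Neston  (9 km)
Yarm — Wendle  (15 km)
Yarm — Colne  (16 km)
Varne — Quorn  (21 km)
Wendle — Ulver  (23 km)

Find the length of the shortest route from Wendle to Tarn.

53 km

Candidate routes:
Wendle–Ulver–Varne–Quorn–Tarn: 23+22+21+9 = 75
Wendle–Yarm–Ulver–Varne–Tarn: 15+24+22+8 = 69
Wendle–Ulver–Varne–Tarn: 23+22+8 = 53
Wendle–Yarm–Ulver–Varne–Quorn–Tarn: 15+24+22+21+9 = 91
The minimum is 53 km via Wendle–Ulver–Varne–Tarn.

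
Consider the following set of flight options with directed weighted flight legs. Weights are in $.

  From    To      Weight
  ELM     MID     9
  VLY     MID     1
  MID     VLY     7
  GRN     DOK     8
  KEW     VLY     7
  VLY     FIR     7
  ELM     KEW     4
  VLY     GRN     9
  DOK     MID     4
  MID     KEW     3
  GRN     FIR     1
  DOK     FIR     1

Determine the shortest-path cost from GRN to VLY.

$19

Settle nodes by increasing distance from GRN:
GRN: 0
FIR: 1  (via GRN)
DOK: 8  (via GRN)
MID: 12  (via DOK)
KEW: 15  (via MID)
VLY: 19  (via MID)
Shortest route: GRN–DOK–MID–VLY = $19.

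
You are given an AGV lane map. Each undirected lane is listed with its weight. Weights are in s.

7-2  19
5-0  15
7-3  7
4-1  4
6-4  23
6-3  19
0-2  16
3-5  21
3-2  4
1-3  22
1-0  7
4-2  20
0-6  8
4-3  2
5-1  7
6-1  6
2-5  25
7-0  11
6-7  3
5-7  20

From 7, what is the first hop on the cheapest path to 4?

3

Compare a few routes:
7–3–4: 7+2 = 9
7–6–1–4: 3+6+4 = 13
Cheapest is 7–3–4 at 9 s.
So from 7 the first move is to 3.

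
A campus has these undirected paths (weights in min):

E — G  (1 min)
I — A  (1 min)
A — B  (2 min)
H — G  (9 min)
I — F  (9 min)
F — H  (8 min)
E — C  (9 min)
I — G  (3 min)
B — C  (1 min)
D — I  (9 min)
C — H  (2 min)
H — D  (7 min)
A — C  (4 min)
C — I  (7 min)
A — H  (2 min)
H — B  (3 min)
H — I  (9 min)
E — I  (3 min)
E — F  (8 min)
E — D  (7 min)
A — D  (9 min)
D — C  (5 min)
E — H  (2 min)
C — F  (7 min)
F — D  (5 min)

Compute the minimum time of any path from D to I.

9 min

Compare a few routes:
D → C → H → A → I: 5+2+2+1 = 10
D → A → I: 9+1 = 10
D → C → A → I: 5+4+1 = 10
D → I: 9 = 9
Cheapest is D → I at 9 min.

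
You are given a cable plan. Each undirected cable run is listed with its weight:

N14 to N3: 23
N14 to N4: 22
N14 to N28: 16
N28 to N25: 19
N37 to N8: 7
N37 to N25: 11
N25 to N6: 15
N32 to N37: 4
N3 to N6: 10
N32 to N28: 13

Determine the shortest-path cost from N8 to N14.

Running Dijkstra from N8:
N8: 0
N37: 7  (via N8)
N32: 11  (via N37)
N25: 18  (via N37)
N28: 24  (via N32)
N6: 33  (via N25)
N14: 40  (via N28)
Shortest route: N8 → N37 → N32 → N28 → N14 = 40.

40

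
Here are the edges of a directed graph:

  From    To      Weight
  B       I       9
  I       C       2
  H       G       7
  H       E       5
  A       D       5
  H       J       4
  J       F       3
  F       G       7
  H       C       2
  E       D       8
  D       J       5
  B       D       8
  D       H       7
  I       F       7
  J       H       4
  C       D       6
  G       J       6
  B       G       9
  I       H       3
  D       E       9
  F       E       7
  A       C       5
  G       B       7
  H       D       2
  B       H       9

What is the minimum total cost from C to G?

Candidate routes:
C → D → H → G: 6+7+7 = 20
C → D → J → F → G: 6+5+3+7 = 21
The minimum is 20 via C → D → H → G.

20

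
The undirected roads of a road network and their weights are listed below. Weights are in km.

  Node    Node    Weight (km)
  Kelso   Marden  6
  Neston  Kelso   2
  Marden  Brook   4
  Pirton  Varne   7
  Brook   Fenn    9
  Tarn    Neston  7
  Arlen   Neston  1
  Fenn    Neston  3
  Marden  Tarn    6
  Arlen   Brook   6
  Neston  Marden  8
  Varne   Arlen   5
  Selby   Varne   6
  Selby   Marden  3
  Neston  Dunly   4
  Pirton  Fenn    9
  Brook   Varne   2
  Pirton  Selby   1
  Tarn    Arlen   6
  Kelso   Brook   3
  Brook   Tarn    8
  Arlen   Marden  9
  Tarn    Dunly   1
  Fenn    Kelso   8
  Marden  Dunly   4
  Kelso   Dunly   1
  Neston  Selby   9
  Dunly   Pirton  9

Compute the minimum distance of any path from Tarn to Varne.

7 km

Candidate routes:
Tarn → Dunly → Kelso → Neston → Arlen → Varne: 1+1+2+1+5 = 10
Tarn → Brook → Varne: 8+2 = 10
Tarn → Arlen → Varne: 6+5 = 11
Tarn → Dunly → Kelso → Brook → Varne: 1+1+3+2 = 7
The minimum is 7 km via Tarn → Dunly → Kelso → Brook → Varne.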